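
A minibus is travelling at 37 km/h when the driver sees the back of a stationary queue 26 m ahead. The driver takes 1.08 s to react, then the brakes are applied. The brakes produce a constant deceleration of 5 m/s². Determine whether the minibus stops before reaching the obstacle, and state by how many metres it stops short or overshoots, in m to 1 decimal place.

Yes — it stops 4.3 m short of the obstacle

37 km/h ÷ 3.6 = 10.2778 m/s.
Reaction distance = 10.2778 × 1.08 = 11.100 m.
Braking distance = v²/(2a) = 105.633 / 10.000 = 10.563 m.
Total stopping distance = 11.100 + 10.563 = 21.663 m, vs 26 m available — it stops with 26 − 21.663 = 4.337 m to spare.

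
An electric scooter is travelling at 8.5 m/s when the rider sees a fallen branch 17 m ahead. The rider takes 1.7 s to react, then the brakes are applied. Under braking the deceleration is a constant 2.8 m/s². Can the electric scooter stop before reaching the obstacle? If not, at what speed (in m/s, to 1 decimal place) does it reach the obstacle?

Reaction distance = 8.5000 × 1.7 = 14.450 m.
Braking distance needed to stop: v²/(2a) = 72.250 / 5.600 = 12.902 m, so total needed = 14.450 + 12.902 = 27.352 m > 17 m — it cannot stop.
Distance remaining when braking begins: 17 − 14.450 = 2.550 m.
v² = v₀² − 2a·d = 72.250 − 2 × 2.800 × 2.550 = 57.970 m²/s².
v = √57.970 = 7.614 m/s.

No — it strikes the obstacle at 7.6 m/s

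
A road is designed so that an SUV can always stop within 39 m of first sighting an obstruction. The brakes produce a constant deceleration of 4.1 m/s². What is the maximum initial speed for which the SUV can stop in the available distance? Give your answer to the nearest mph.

Maximum speed ≈ 40 mph

v²/(2a) = d ⇒ v = √(2 × 4.100 × 39) = √319.80 = 17.8830 m/s.
17.8830 m/s ÷ 0.44704 = 40.003 mph.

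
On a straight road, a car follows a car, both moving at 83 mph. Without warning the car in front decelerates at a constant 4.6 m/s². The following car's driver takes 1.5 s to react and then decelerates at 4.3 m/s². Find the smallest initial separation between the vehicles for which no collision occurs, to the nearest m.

83 mph × 0.44704 = 37.1043 m/s.
Leader travels v²/(2a_L) = 1376.729 / 9.200 = 149.644 m before stopping.
Follower covers v·t_r = 37.1043 × 1.5 = 55.656 m while reacting, then v²/(2a_F) = 1376.729 / 8.600 = 160.085 m while braking, for a total of 55.656 + 160.085 = 215.741 m.
Since a_F ≤ a_L and the follower starts braking later, the follower is never slower than the leader, so the closest approach is when both have stopped.
Minimum gap = 215.741 − 149.644 = 66.097 m.

Minimum gap ≈ 66 m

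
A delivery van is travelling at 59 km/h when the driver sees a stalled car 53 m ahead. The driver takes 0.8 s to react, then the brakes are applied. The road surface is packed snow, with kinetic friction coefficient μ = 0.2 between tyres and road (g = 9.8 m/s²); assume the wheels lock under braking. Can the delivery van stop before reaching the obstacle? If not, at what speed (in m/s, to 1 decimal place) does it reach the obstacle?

No — it strikes the obstacle at 10.6 m/s

59 km/h ÷ 3.6 = 16.3889 m/s.
a = μg = 0.2 × 9.8 = 1.960 m/s².
Reaction distance = 16.3889 × 0.8 = 13.111 m.
Braking distance needed to stop: v²/(2a) = 268.596 / 3.920 = 68.519 m, so total needed = 13.111 + 68.519 = 81.630 m > 53 m — it cannot stop.
Distance remaining when braking begins: 53 − 13.111 = 39.889 m.
v² = v₀² − 2a·d = 268.596 − 2 × 1.960 × 39.889 = 112.231 m²/s².
v = √112.231 = 10.594 m/s.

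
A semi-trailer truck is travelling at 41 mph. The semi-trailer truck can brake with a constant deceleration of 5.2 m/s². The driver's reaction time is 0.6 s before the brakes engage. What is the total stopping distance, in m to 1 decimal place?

41 mph × 0.44704 = 18.3286 m/s.
Reaction distance = v·t_r = 18.3286 × 0.6 = 10.997 m.
Braking distance = v²/(2a) = 18.3286² / (2 × 5.200) = 335.938 / 10.400 = 32.302 m.
Total = 10.997 + 32.302 = 43.299 m.

Total stopping distance ≈ 43.3 m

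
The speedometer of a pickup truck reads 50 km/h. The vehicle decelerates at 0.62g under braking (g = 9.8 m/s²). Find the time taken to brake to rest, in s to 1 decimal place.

Braking time ≈ 2.3 s

50 km/h ÷ 3.6 = 13.8889 m/s.
a = 0.62 × 9.8 = 6.076 m/s².
Braking time = v/a = 13.8889 / 6.076 = 2.286 s.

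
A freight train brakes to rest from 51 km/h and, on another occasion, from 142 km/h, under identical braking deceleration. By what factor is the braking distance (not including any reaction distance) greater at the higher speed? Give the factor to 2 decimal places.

Braking distance d = v²/(2a), so with a fixed, d ∝ v².
Factor = (142/51)² = 2.7843² = 7.7523.

Factor ≈ 7.75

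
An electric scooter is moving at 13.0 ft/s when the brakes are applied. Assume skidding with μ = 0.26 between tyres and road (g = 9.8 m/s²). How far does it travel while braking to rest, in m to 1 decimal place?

13 ft/s × 0.3048 = 3.9624 m/s.
a = μg = 0.26 × 9.8 = 2.548 m/s².
Braking distance = v²/(2a) = 3.9624² / (2 × 2.548) = 15.701 / 5.096 = 3.081 m.

Braking distance ≈ 3.1 m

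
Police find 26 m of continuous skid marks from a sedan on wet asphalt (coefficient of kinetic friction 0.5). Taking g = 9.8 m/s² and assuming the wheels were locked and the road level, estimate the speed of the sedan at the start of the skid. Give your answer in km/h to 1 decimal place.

Initial speed ≈ 57.5 km/h

Deceleration a = μg = 0.5 × 9.8 = 4.900 m/s².
v = √(2a·d) = √(2 × 4.900 × 26) = √254.800 = 15.9625 m/s.
= 15.9625 × 3.6 = 57.465 km/h.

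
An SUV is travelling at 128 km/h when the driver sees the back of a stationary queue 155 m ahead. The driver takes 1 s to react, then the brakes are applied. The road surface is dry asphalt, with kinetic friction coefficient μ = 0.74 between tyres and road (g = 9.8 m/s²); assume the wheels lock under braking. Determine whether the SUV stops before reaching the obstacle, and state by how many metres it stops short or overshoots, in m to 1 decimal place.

Yes — it stops 32.3 m short of the obstacle

128 km/h ÷ 3.6 = 35.5556 m/s.
a = μg = 0.74 × 9.8 = 7.252 m/s².
Reaction distance = 35.5556 × 1 = 35.556 m.
Braking distance = v²/(2a) = 1264.201 / 14.504 = 87.162 m.
Total stopping distance = 35.556 + 87.162 = 122.718 m, vs 155 m available — it stops with 155 − 122.718 = 32.282 m to spare.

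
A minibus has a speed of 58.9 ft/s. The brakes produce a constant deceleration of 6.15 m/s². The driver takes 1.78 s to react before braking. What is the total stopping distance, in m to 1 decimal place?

Total stopping distance ≈ 58.2 m

58.9 ft/s × 0.3048 = 17.9527 m/s.
Reaction distance = v·t_r = 17.9527 × 1.78 = 31.956 m.
Braking distance = v²/(2a) = 17.9527² / (2 × 6.150) = 322.299 / 12.300 = 26.203 m.
Total = 31.956 + 26.203 = 58.159 m.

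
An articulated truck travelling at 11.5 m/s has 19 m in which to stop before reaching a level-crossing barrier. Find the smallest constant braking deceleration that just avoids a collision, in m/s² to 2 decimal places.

Required deceleration ≈ 3.48 m/s²

v² = 2a·d ⇒ a = v²/(2d) = 11.5000² / (2 × 19.000) = 132.250 / 38.000 = 3.4803 m/s².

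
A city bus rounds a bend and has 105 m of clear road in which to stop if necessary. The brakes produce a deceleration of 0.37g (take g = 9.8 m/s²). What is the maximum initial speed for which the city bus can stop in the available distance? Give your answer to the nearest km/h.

Maximum speed ≈ 99 km/h

a = 0.37 × 9.8 = 3.626 m/s².
v²/(2a) = d ⇒ v = √(2 × 3.626 × 105) = √761.46 = 27.5946 m/s.
27.5946 m/s × 3.6 = 99.341 km/h.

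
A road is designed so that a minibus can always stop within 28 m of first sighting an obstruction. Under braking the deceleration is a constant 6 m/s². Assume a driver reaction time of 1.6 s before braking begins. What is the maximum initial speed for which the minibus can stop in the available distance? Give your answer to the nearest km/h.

Stopping distance: v·t_r + v²/(2a) = 28 with t_r = 1.6 s and a = 6.000 m/s².
So v² + 19.200 v − 336.00 = 0.
Positive root: v = −a·t_r + √((a·t_r)² + 2a·d) = −9.600 + √(92.160 + 336.00) = 11.0920 m/s.
11.0920 m/s × 3.6 = 39.931 km/h.

Maximum speed ≈ 40 km/h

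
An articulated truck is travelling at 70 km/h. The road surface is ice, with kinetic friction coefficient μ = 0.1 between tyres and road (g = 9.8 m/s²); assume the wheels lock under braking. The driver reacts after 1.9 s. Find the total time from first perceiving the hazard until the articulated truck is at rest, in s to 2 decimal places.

70 km/h ÷ 3.6 = 19.4444 m/s.
a = μg = 0.1 × 9.8 = 0.980 m/s².
Braking time = v/a = 19.4444 / 0.980 = 19.841 s.
Total = 1.9 + 19.841 = 21.741 s.

Total time ≈ 21.74 s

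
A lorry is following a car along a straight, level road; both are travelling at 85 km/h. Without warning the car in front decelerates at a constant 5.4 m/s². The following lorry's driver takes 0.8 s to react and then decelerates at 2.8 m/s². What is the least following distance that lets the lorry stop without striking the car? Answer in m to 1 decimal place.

Minimum gap ≈ 66.8 m

85 km/h ÷ 3.6 = 23.6111 m/s.
Leader travels v²/(2a_L) = 557.484 / 10.800 = 51.619 m before stopping.
Follower covers v·t_r = 23.6111 × 0.8 = 18.889 m while reacting, then v²/(2a_F) = 557.484 / 5.600 = 99.551 m while braking, for a total of 18.889 + 99.551 = 118.440 m.
Since a_F ≤ a_L and the follower starts braking later, the follower is never slower than the leader, so the closest approach is when both have stopped.
Minimum gap = 118.440 − 51.619 = 66.821 m.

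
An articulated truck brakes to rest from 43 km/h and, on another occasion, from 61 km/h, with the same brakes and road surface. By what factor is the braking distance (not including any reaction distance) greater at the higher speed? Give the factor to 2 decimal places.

Factor ≈ 2.01

Braking distance d = v²/(2a), so with a fixed, d ∝ v².
Factor = (61/43)² = 1.4186² = 2.0124.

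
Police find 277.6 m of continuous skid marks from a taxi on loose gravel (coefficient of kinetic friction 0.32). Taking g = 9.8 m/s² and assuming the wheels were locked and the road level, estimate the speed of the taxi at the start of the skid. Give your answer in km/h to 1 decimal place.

Initial speed ≈ 150.2 km/h

Deceleration a = μg = 0.32 × 9.8 = 3.136 m/s².
v = √(2a·d) = √(2 × 3.136 × 277.6) = √1741.107 = 41.7266 m/s.
= 41.7266 × 3.6 = 150.216 km/h.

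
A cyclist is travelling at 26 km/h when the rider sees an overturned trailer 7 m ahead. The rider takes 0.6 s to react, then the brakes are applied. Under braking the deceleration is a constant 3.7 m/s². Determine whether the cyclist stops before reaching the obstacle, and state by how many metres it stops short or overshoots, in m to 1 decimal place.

26 km/h ÷ 3.6 = 7.2222 m/s.
Reaction distance = 7.2222 × 0.6 = 4.333 m.
Braking distance = v²/(2a) = 52.160 / 7.400 = 7.049 m.
Total stopping distance = 4.333 + 7.049 = 11.382 m, vs 7 m available — it cannot stop in time and overshoots by 11.382 − 7 = 4.382 m.

No — it overshoots by 4.4 m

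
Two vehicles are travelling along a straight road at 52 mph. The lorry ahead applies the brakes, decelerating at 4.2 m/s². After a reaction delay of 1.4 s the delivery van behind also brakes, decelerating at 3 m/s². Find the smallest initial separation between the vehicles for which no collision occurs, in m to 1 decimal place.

52 mph × 0.44704 = 23.2461 m/s.
Leader travels v²/(2a_L) = 540.381 / 8.400 = 64.331 m before stopping.
Follower covers v·t_r = 23.2461 × 1.4 = 32.545 m while reacting, then v²/(2a_F) = 540.381 / 6.000 = 90.063 m while braking, for a total of 32.545 + 90.063 = 122.608 m.
Since a_F ≤ a_L and the follower starts braking later, the follower is never slower than the leader, so the closest approach is when both have stopped.
Minimum gap = 122.608 − 64.331 = 58.277 m.

Minimum gap ≈ 58.3 m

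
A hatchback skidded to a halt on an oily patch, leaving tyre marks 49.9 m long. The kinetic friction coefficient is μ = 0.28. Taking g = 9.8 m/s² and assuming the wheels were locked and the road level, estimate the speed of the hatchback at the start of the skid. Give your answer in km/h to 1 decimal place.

Deceleration a = μg = 0.28 × 9.8 = 2.744 m/s².
v = √(2a·d) = √(2 × 2.744 × 49.9) = √273.851 = 16.5484 m/s.
= 16.5484 × 3.6 = 59.574 km/h.

Initial speed ≈ 59.6 km/h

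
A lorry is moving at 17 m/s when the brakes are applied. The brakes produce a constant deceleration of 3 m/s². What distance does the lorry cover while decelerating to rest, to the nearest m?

Braking distance ≈ 48 m

Braking distance = v²/(2a) = 17.0000² / (2 × 3.000) = 289.000 / 6.000 = 48.167 m.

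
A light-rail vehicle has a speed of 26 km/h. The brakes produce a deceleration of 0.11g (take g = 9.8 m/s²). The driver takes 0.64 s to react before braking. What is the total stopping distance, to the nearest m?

Total stopping distance ≈ 29 m

26 km/h ÷ 3.6 = 7.2222 m/s.
a = 0.11 × 9.8 = 1.078 m/s².
Reaction distance = v·t_r = 7.2222 × 0.64 = 4.622 m.
Braking distance = v²/(2a) = 7.2222² / (2 × 1.078) = 52.160 / 2.156 = 24.193 m.
Total = 4.622 + 24.193 = 28.815 m.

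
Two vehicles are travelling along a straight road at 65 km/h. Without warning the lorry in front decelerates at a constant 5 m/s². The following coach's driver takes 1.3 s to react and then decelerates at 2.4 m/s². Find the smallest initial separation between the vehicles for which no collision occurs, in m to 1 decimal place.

65 km/h ÷ 3.6 = 18.0556 m/s.
Leader travels v²/(2a_L) = 326.005 / 10.000 = 32.600 m before stopping.
Follower covers v·t_r = 18.0556 × 1.3 = 23.472 m while reacting, then v²/(2a_F) = 326.005 / 4.800 = 67.918 m while braking, for a total of 23.472 + 67.918 = 91.390 m.
Since a_F ≤ a_L and the follower starts braking later, the follower is never slower than the leader, so the closest approach is when both have stopped.
Minimum gap = 91.390 − 32.600 = 58.790 m.

Minimum gap ≈ 58.8 m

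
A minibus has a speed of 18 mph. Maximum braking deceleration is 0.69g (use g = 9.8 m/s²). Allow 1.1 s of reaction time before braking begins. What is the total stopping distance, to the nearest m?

Total stopping distance ≈ 14 m

18 mph × 0.44704 = 8.0467 m/s.
a = 0.69 × 9.8 = 6.762 m/s².
Reaction distance = v·t_r = 8.0467 × 1.1 = 8.851 m.
Braking distance = v²/(2a) = 8.0467² / (2 × 6.762) = 64.749 / 13.524 = 4.788 m.
Total = 8.851 + 4.788 = 13.639 m.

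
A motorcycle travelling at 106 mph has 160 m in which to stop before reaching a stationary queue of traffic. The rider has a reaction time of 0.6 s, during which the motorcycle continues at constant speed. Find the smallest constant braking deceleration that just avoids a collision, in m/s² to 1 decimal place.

106 mph × 0.44704 = 47.3862 m/s.
Distance covered during reaction = 47.3862 × 0.6 = 28.432 m.
Distance available for braking: 160 − 28.432 = 131.568 m.
v² = 2a·d ⇒ a = v²/(2d) = 47.3862² / (2 × 131.568) = 2245.452 / 263.136 = 8.5334 m/s².

Required deceleration ≈ 8.5 m/s²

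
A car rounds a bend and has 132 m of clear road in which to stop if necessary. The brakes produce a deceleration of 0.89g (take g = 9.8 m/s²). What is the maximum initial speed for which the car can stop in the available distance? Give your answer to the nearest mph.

a = 0.89 × 9.8 = 8.722 m/s².
v²/(2a) = d ⇒ v = √(2 × 8.722 × 132) = √2302.61 = 47.9855 m/s.
47.9855 m/s ÷ 0.44704 = 107.341 mph.

Maximum speed ≈ 107 mph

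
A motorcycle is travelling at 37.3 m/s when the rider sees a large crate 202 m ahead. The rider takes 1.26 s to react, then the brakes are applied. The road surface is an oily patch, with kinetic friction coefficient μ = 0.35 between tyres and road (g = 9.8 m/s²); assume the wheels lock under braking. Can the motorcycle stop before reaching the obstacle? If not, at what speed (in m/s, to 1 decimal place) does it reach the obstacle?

a = μg = 0.35 × 9.8 = 3.430 m/s².
Reaction distance = 37.3000 × 1.26 = 46.998 m.
Braking distance needed to stop: v²/(2a) = 1391.290 / 6.860 = 202.812 m, so total needed = 46.998 + 202.812 = 249.810 m > 202 m — it cannot stop.
Distance remaining when braking begins: 202 − 46.998 = 155.002 m.
v² = v₀² − 2a·d = 1391.290 − 2 × 3.430 × 155.002 = 327.976 m²/s².
v = √327.976 = 18.110 m/s.

No — it strikes the obstacle at 18.1 m/s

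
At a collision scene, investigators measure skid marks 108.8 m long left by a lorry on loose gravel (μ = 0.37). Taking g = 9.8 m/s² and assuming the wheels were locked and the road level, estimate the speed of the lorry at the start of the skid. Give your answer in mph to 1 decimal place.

Initial speed ≈ 62.8 mph

Deceleration a = μg = 0.37 × 9.8 = 3.626 m/s².
v = √(2a·d) = √(2 × 3.626 × 108.8) = √789.018 = 28.0895 m/s.
= 28.0895 ÷ 0.44704 = 62.834 mph.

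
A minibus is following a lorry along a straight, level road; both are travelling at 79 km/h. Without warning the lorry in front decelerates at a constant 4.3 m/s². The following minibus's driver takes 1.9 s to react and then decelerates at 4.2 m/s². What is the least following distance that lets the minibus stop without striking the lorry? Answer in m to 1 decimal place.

79 km/h ÷ 3.6 = 21.9444 m/s.
Leader travels v²/(2a_L) = 481.557 / 8.600 = 55.995 m before stopping.
Follower covers v·t_r = 21.9444 × 1.9 = 41.694 m while reacting, then v²/(2a_F) = 481.557 / 8.400 = 57.328 m while braking, for a total of 41.694 + 57.328 = 99.022 m.
Since a_F ≤ a_L and the follower starts braking later, the follower is never slower than the leader, so the closest approach is when both have stopped.
Minimum gap = 99.022 − 55.995 = 43.027 m.

Minimum gap ≈ 43.0 m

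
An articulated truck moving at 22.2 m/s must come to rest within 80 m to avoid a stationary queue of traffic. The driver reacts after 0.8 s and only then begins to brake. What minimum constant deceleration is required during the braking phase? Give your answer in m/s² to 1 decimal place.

Distance covered during reaction = 22.2000 × 0.8 = 17.760 m.
Distance available for braking: 80 − 17.760 = 62.240 m.
v² = 2a·d ⇒ a = v²/(2d) = 22.2000² / (2 × 62.240) = 492.840 / 124.480 = 3.9592 m/s².

Required deceleration ≈ 4.0 m/s²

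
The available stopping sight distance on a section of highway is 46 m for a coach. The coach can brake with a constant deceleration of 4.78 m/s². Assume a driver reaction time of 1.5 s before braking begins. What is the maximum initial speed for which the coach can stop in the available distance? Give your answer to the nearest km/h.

Maximum speed ≈ 54 km/h

Stopping distance: v·t_r + v²/(2a) = 46 with t_r = 1.5 s and a = 4.780 m/s².
So v² + 14.340 v − 439.76 = 0.
Positive root: v = −a·t_r + √((a·t_r)² + 2a·d) = −7.170 + √(51.409 + 439.76) = 14.9923 m/s.
14.9923 m/s × 3.6 = 53.972 km/h.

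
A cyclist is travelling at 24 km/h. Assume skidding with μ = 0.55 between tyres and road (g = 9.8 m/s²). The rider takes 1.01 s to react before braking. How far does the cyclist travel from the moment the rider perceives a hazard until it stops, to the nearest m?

24 km/h ÷ 3.6 = 6.6667 m/s.
a = μg = 0.55 × 9.8 = 5.390 m/s².
Reaction distance = v·t_r = 6.6667 × 1.01 = 6.733 m.
Braking distance = v²/(2a) = 6.6667² / (2 × 5.390) = 44.445 / 10.780 = 4.123 m.
Total = 6.733 + 4.123 = 10.856 m.

Total stopping distance ≈ 11 m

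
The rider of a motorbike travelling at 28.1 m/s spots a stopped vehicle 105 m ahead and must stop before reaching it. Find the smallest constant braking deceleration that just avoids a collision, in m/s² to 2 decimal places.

Required deceleration ≈ 3.76 m/s²

v² = 2a·d ⇒ a = v²/(2d) = 28.1000² / (2 × 105.000) = 789.610 / 210.000 = 3.7600 m/s².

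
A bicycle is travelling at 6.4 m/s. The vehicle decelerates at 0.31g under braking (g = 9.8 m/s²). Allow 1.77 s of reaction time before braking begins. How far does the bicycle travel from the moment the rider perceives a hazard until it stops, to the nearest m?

a = 0.31 × 9.8 = 3.038 m/s².
Reaction distance = v·t_r = 6.4000 × 1.77 = 11.328 m.
Braking distance = v²/(2a) = 6.4000² / (2 × 3.038) = 40.960 / 6.076 = 6.741 m.
Total = 11.328 + 6.741 = 18.069 m.

Total stopping distance ≈ 18 m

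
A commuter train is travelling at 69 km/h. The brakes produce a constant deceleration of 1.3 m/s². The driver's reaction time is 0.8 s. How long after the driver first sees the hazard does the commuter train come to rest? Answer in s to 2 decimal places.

69 km/h ÷ 3.6 = 19.1667 m/s.
Braking time = v/a = 19.1667 / 1.300 = 14.744 s.
Total = 0.8 + 14.744 = 15.544 s.

Total time ≈ 15.54 s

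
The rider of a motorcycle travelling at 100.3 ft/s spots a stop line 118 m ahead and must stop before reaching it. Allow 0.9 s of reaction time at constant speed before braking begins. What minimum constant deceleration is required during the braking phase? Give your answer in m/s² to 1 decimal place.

100.3 ft/s × 0.3048 = 30.5714 m/s.
Distance covered during reaction = 30.5714 × 0.9 = 27.514 m.
Distance available for braking: 118 − 27.514 = 90.486 m.
v² = 2a·d ⇒ a = v²/(2d) = 30.5714² / (2 × 90.486) = 934.610 / 180.972 = 5.1644 m/s².

Required deceleration ≈ 5.2 m/s²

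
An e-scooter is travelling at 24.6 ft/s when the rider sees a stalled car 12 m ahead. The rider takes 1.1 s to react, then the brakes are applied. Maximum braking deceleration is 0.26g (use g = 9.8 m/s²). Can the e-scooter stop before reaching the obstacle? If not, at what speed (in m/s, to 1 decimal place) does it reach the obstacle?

No — it strikes the obstacle at 6.1 m/s

24.6 ft/s × 0.3048 = 7.4981 m/s.
a = 0.26 × 9.8 = 2.548 m/s².
Reaction distance = 7.4981 × 1.1 = 8.248 m.
Braking distance needed to stop: v²/(2a) = 56.222 / 5.096 = 11.033 m, so total needed = 8.248 + 11.033 = 19.281 m > 12 m — it cannot stop.
Distance remaining when braking begins: 12 − 8.248 = 3.752 m.
v² = v₀² − 2a·d = 56.222 − 2 × 2.548 × 3.752 = 37.102 m²/s².
v = √37.102 = 6.091 m/s.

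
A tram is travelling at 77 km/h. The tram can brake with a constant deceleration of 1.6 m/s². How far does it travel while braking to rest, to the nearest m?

Braking distance ≈ 143 m

77 km/h ÷ 3.6 = 21.3889 m/s.
Braking distance = v²/(2a) = 21.3889² / (2 × 1.600) = 457.485 / 3.200 = 142.964 m.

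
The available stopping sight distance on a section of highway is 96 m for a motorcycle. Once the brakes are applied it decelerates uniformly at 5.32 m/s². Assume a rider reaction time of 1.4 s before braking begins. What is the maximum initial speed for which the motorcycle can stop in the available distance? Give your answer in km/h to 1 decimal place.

Stopping distance: v·t_r + v²/(2a) = 96 with t_r = 1.4 s and a = 5.320 m/s².
So v² + 14.896 v − 1021.44 = 0.
Positive root: v = −a·t_r + √((a·t_r)² + 2a·d) = −7.448 + √(55.473 + 1021.44) = 25.3684 m/s.
25.3684 m/s × 3.6 = 91.326 km/h.

Maximum speed ≈ 91.3 km/h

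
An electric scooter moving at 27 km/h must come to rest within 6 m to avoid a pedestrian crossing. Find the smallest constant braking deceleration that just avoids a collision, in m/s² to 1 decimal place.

27 km/h ÷ 3.6 = 7.5000 m/s.
v² = 2a·d ⇒ a = v²/(2d) = 7.5000² / (2 × 6.000) = 56.250 / 12.000 = 4.6875 m/s².

Required deceleration ≈ 4.7 m/s²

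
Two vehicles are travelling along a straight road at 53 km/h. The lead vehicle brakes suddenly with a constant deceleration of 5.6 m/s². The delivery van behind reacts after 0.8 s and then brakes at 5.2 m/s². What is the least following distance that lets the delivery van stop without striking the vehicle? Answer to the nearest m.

Minimum gap ≈ 13 m

53 km/h ÷ 3.6 = 14.7222 m/s.
Leader travels v²/(2a_L) = 216.743 / 11.200 = 19.352 m before stopping.
Follower covers v·t_r = 14.7222 × 0.8 = 11.778 m while reacting, then v²/(2a_F) = 216.743 / 10.400 = 20.841 m while braking, for a total of 11.778 + 20.841 = 32.619 m.
Since a_F ≤ a_L and the follower starts braking later, the follower is never slower than the leader, so the closest approach is when both have stopped.
Minimum gap = 32.619 − 19.352 = 13.267 m.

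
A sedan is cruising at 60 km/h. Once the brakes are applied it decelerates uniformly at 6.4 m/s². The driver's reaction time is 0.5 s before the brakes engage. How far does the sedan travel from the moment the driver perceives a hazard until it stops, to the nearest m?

60 km/h ÷ 3.6 = 16.6667 m/s.
Reaction distance = v·t_r = 16.6667 × 0.5 = 8.333 m.
Braking distance = v²/(2a) = 16.6667² / (2 × 6.400) = 277.779 / 12.800 = 21.701 m.
Total = 8.333 + 21.701 = 30.034 m.

Total stopping distance ≈ 30 m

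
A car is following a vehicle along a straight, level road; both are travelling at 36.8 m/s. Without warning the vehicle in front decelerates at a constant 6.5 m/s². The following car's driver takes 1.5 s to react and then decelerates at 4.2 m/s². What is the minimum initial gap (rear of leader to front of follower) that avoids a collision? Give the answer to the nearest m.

Minimum gap ≈ 112 m

Leader travels v²/(2a_L) = 1354.240 / 13.000 = 104.172 m before stopping.
Follower covers v·t_r = 36.8000 × 1.5 = 55.200 m while reacting, then v²/(2a_F) = 1354.240 / 8.400 = 161.219 m while braking, for a total of 55.200 + 161.219 = 216.419 m.
Since a_F ≤ a_L and the follower starts braking later, the follower is never slower than the leader, so the closest approach is when both have stopped.
Minimum gap = 216.419 − 104.172 = 112.247 m.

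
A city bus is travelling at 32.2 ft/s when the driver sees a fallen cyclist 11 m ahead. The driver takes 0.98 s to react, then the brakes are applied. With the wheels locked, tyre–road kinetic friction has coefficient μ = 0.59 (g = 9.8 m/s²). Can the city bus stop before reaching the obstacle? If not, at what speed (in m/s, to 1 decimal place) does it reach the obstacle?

32.2 ft/s × 0.3048 = 9.8146 m/s.
a = μg = 0.59 × 9.8 = 5.782 m/s².
Reaction distance = 9.8146 × 0.98 = 9.618 m.
Braking distance needed to stop: v²/(2a) = 96.326 / 11.564 = 8.330 m, so total needed = 9.618 + 8.330 = 17.948 m > 11 m — it cannot stop.
Distance remaining when braking begins: 11 − 9.618 = 1.382 m.
v² = v₀² − 2a·d = 96.326 − 2 × 5.782 × 1.382 = 80.345 m²/s².
v = √80.345 = 8.964 m/s.

No — it strikes the obstacle at 9.0 m/s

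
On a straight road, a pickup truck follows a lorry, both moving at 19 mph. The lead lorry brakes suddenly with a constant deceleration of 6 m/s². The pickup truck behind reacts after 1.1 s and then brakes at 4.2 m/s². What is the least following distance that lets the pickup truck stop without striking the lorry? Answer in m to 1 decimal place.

Minimum gap ≈ 11.9 m

19 mph × 0.44704 = 8.4938 m/s.
Leader travels v²/(2a_L) = 72.145 / 12.000 = 6.012 m before stopping.
Follower covers v·t_r = 8.4938 × 1.1 = 9.343 m while reacting, then v²/(2a_F) = 72.145 / 8.400 = 8.589 m while braking, for a total of 9.343 + 8.589 = 17.932 m.
Since a_F ≤ a_L and the follower starts braking later, the follower is never slower than the leader, so the closest approach is when both have stopped.
Minimum gap = 17.932 − 6.012 = 11.920 m.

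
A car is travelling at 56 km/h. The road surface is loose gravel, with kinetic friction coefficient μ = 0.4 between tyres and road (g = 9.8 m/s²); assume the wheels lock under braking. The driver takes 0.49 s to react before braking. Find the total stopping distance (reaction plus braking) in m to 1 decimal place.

Total stopping distance ≈ 38.5 m

56 km/h ÷ 3.6 = 15.5556 m/s.
a = μg = 0.4 × 9.8 = 3.920 m/s².
Reaction distance = v·t_r = 15.5556 × 0.49 = 7.622 m.
Braking distance = v²/(2a) = 15.5556² / (2 × 3.920) = 241.977 / 7.840 = 30.864 m.
Total = 7.622 + 30.864 = 38.486 m.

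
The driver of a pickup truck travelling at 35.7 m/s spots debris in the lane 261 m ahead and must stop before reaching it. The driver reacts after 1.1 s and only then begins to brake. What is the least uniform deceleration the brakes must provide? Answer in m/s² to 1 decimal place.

Distance covered during reaction = 35.7000 × 1.1 = 39.270 m.
Distance available for braking: 261 − 39.270 = 221.730 m.
v² = 2a·d ⇒ a = v²/(2d) = 35.7000² / (2 × 221.730) = 1274.490 / 443.460 = 2.8740 m/s².

Required deceleration ≈ 2.9 m/s²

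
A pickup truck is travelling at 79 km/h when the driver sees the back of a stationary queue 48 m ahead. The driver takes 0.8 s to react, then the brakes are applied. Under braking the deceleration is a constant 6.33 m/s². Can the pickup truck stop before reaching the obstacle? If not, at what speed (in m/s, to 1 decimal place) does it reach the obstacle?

No — it strikes the obstacle at 9.8 m/s

79 km/h ÷ 3.6 = 21.9444 m/s.
Reaction distance = 21.9444 × 0.8 = 17.556 m.
Braking distance needed to stop: v²/(2a) = 481.557 / 12.660 = 38.038 m, so total needed = 17.556 + 38.038 = 55.594 m > 48 m — it cannot stop.
Distance remaining when braking begins: 48 − 17.556 = 30.444 m.
v² = v₀² − 2a·d = 481.557 − 2 × 6.330 × 30.444 = 96.136 m²/s².
v = √96.136 = 9.805 m/s.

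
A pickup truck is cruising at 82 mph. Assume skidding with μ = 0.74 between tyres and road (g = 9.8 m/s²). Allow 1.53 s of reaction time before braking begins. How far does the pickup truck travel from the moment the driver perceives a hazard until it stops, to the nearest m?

Total stopping distance ≈ 149 m

82 mph × 0.44704 = 36.6573 m/s.
a = μg = 0.74 × 9.8 = 7.252 m/s².
Reaction distance = v·t_r = 36.6573 × 1.53 = 56.086 m.
Braking distance = v²/(2a) = 36.6573² / (2 × 7.252) = 1343.758 / 14.504 = 92.647 m.
Total = 56.086 + 92.647 = 148.733 m.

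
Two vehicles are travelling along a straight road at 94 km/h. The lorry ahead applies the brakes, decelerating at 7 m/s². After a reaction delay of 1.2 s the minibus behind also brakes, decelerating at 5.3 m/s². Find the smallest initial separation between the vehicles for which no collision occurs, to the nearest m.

94 km/h ÷ 3.6 = 26.1111 m/s.
Leader travels v²/(2a_L) = 681.790 / 14.000 = 48.699 m before stopping.
Follower covers v·t_r = 26.1111 × 1.2 = 31.333 m while reacting, then v²/(2a_F) = 681.790 / 10.600 = 64.320 m while braking, for a total of 31.333 + 64.320 = 95.653 m.
Since a_F ≤ a_L and the follower starts braking later, the follower is never slower than the leader, so the closest approach is when both have stopped.
Minimum gap = 95.653 − 48.699 = 46.954 m.

Minimum gap ≈ 47 m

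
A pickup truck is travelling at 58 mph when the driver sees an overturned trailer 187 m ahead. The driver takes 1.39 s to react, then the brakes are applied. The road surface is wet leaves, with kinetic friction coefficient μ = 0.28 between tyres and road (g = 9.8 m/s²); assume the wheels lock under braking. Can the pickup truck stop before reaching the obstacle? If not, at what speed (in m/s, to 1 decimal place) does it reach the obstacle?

Yes — it stops about 28.5 m short of the obstacle, so it never reaches it

58 mph × 0.44704 = 25.9283 m/s.
a = μg = 0.28 × 9.8 = 2.744 m/s².
Reaction distance = 25.9283 × 1.39 = 36.040 m.
Braking distance = v²/(2a) = 672.277 / 5.488 = 122.499 m.
Total stopping distance = 36.040 + 122.499 = 158.539 m, vs 187 m available — it stops with 187 − 158.539 = 28.461 m to spare.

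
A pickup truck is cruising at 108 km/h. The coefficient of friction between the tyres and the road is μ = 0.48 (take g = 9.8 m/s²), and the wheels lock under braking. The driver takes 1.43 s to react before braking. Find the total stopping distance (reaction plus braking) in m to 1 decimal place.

Total stopping distance ≈ 138.6 m

108 km/h ÷ 3.6 = 30.0000 m/s.
a = μg = 0.48 × 9.8 = 4.704 m/s².
Reaction distance = v·t_r = 30.0000 × 1.43 = 42.900 m.
Braking distance = v²/(2a) = 30.0000² / (2 × 4.704) = 900.000 / 9.408 = 95.663 m.
Total = 42.900 + 95.663 = 138.563 m.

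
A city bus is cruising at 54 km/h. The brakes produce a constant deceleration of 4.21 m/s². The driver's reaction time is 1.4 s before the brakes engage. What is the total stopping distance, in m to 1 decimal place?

54 km/h ÷ 3.6 = 15.0000 m/s.
Reaction distance = v·t_r = 15.0000 × 1.4 = 21.000 m.
Braking distance = v²/(2a) = 15.0000² / (2 × 4.210) = 225.000 / 8.420 = 26.722 m.
Total = 21.000 + 26.722 = 47.722 m.

Total stopping distance ≈ 47.7 m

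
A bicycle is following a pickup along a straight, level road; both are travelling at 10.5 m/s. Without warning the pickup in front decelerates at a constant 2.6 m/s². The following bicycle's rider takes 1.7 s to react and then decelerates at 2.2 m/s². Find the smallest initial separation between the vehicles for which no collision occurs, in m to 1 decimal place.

Minimum gap ≈ 21.7 m

Leader travels v²/(2a_L) = 110.250 / 5.200 = 21.202 m before stopping.
Follower covers v·t_r = 10.5000 × 1.7 = 17.850 m while reacting, then v²/(2a_F) = 110.250 / 4.400 = 25.057 m while braking, for a total of 17.850 + 25.057 = 42.907 m.
Since a_F ≤ a_L and the follower starts braking later, the follower is never slower than the leader, so the closest approach is when both have stopped.
Minimum gap = 42.907 − 21.202 = 21.705 m.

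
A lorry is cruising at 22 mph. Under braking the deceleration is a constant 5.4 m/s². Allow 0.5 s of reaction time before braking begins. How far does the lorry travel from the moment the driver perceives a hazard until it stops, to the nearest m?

Total stopping distance ≈ 14 m

22 mph × 0.44704 = 9.8349 m/s.
Reaction distance = v·t_r = 9.8349 × 0.5 = 4.917 m.
Braking distance = v²/(2a) = 9.8349² / (2 × 5.400) = 96.725 / 10.800 = 8.956 m.
Total = 4.917 + 8.956 = 13.873 m.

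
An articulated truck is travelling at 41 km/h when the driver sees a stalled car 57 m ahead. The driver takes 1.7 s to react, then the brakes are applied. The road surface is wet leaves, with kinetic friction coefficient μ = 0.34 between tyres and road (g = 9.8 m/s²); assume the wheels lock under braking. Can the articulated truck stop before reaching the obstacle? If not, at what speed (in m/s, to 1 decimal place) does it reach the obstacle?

41 km/h ÷ 3.6 = 11.3889 m/s.
a = μg = 0.34 × 9.8 = 3.332 m/s².
Reaction distance = 11.3889 × 1.7 = 19.361 m.
Braking distance = v²/(2a) = 129.707 / 6.664 = 19.464 m.
Total stopping distance = 19.361 + 19.464 = 38.825 m, vs 57 m available — it stops with 57 − 38.825 = 18.175 m to spare.

Yes — it stops about 18.2 m short of the obstacle, so it never reaches it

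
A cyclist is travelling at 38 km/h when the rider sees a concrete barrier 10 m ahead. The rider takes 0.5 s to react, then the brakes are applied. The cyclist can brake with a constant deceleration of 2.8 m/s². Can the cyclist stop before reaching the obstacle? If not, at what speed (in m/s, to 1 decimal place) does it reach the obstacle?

No — it strikes the obstacle at 9.2 m/s

38 km/h ÷ 3.6 = 10.5556 m/s.
Reaction distance = 10.5556 × 0.5 = 5.278 m.
Braking distance needed to stop: v²/(2a) = 111.421 / 5.600 = 19.897 m, so total needed = 5.278 + 19.897 = 25.175 m > 10 m — it cannot stop.
Distance remaining when braking begins: 10 − 5.278 = 4.722 m.
v² = v₀² − 2a·d = 111.421 − 2 × 2.800 × 4.722 = 84.978 m²/s².
v = √84.978 = 9.218 m/s.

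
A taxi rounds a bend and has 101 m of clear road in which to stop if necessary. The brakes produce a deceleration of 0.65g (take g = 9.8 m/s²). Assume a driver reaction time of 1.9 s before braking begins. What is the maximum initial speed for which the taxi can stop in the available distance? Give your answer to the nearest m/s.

a = 0.65 × 9.8 = 6.370 m/s².
Stopping distance: v·t_r + v²/(2a) = 101 with t_r = 1.9 s and a = 6.370 m/s².
So v² + 24.206 v − 1286.74 = 0.
Positive root: v = −a·t_r + √((a·t_r)² + 2a·d) = −12.103 + √(146.483 + 1286.74) = 25.7549 m/s.

Maximum speed ≈ 26 m/s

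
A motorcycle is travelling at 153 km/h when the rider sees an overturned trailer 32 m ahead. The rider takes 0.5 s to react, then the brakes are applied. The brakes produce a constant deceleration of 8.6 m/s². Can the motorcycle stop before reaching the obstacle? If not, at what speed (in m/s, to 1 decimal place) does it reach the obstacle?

No — it strikes the obstacle at 40.3 m/s

153 km/h ÷ 3.6 = 42.5000 m/s.
Reaction distance = 42.5000 × 0.5 = 21.250 m.
Braking distance needed to stop: v²/(2a) = 1806.250 / 17.200 = 105.015 m, so total needed = 21.250 + 105.015 = 126.265 m > 32 m — it cannot stop.
Distance remaining when braking begins: 32 − 21.250 = 10.750 m.
v² = v₀² − 2a·d = 1806.250 − 2 × 8.600 × 10.750 = 1621.350 m²/s².
v = √1621.350 = 40.266 m/s.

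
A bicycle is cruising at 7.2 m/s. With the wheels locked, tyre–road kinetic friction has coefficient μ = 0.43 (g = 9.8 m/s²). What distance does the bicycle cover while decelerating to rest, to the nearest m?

a = μg = 0.43 × 9.8 = 4.214 m/s².
Braking distance = v²/(2a) = 7.2000² / (2 × 4.214) = 51.840 / 8.428 = 6.151 m.

Braking distance ≈ 6 m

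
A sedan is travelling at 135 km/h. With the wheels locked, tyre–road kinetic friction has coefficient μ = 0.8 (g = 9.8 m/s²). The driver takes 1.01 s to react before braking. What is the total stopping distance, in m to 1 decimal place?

135 km/h ÷ 3.6 = 37.5000 m/s.
a = μg = 0.8 × 9.8 = 7.840 m/s².
Reaction distance = v·t_r = 37.5000 × 1.01 = 37.875 m.
Braking distance = v²/(2a) = 37.5000² / (2 × 7.840) = 1406.250 / 15.680 = 89.684 m.
Total = 37.875 + 89.684 = 127.559 m.

Total stopping distance ≈ 127.6 m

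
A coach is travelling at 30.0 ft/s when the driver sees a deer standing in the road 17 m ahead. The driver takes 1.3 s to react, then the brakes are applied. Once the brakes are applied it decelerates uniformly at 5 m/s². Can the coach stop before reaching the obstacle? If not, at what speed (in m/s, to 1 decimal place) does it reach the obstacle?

No — it strikes the obstacle at 5.7 m/s

30 ft/s × 0.3048 = 9.1440 m/s.
Reaction distance = 9.1440 × 1.3 = 11.887 m.
Braking distance needed to stop: v²/(2a) = 83.613 / 10.000 = 8.361 m, so total needed = 11.887 + 8.361 = 20.248 m > 17 m — it cannot stop.
Distance remaining when braking begins: 17 − 11.887 = 5.113 m.
v² = v₀² − 2a·d = 83.613 − 2 × 5.000 × 5.113 = 32.483 m²/s².
v = √32.483 = 5.699 m/s.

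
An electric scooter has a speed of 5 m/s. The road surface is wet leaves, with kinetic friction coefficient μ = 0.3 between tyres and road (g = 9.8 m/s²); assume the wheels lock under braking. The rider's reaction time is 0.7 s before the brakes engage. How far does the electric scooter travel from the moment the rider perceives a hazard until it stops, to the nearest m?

Total stopping distance ≈ 8 m

a = μg = 0.3 × 9.8 = 2.940 m/s².
Reaction distance = v·t_r = 5.0000 × 0.7 = 3.500 m.
Braking distance = v²/(2a) = 5.0000² / (2 × 2.940) = 25.000 / 5.880 = 4.252 m.
Total = 3.500 + 4.252 = 7.752 m.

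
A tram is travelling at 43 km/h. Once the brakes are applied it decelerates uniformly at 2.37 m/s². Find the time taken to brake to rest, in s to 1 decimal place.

43 km/h ÷ 3.6 = 11.9444 m/s.
Braking time = v/a = 11.9444 / 2.370 = 5.040 s.

Braking time ≈ 5.0 s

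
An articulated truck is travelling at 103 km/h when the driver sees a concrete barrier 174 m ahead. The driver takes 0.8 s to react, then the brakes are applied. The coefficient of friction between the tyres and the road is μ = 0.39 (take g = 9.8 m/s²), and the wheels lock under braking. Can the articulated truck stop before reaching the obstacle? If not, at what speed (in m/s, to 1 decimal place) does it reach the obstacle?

Yes — it stops about 44.0 m short of the obstacle, so it never reaches it

103 km/h ÷ 3.6 = 28.6111 m/s.
a = μg = 0.39 × 9.8 = 3.822 m/s².
Reaction distance = 28.6111 × 0.8 = 22.889 m.
Braking distance = v²/(2a) = 818.595 / 7.644 = 107.090 m.
Total stopping distance = 22.889 + 107.090 = 129.979 m, vs 174 m available — it stops with 174 − 129.979 = 44.021 m to spare.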